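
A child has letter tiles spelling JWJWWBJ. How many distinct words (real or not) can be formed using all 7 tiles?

Letter multiplicities in JWJWWBJ: B×1, J×3, W×3.
Dividing 7! = 5040 by 3!·3! = 36 for the repeated letters gives 140.

140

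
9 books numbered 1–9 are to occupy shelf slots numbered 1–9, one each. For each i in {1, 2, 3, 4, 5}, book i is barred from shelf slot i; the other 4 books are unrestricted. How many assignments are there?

Let Aᵢ (for 1 ≤ i ≤ 5) be the placements that put book i in its forbidden shelf slot. Any j of these fix j positions, leaving (9−j)! ways to fill the rest, and there are C(5,j) ways to pick which j.
By inclusion–exclusion, the number of valid placements is Σ_{j=0}^{5} (−1)^j C(5,j)·(9−j)!.
Computing: 362880 − 201600 + 50400 − 7200 + 600 − 24 = 205056.

205056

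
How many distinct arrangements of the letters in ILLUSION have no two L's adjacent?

7560

Total arrangements of ILLUSION: 8!/(2!·2!) = 10080.
If the two L's are adjacent, glue them into one block, leaving 7 items to arrange: (7)!/(2!) = 2520 ways.
Hence 10080 − 2520 = 7560.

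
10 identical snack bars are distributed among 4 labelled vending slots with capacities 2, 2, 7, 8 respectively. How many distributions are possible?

67

Ignoring the caps, the number of non-negative solutions to x_1+…+x_4 = 10 is C(13,3) = 286.
Subtract solutions that violate a single cap (substitute x_i' = x_i − (cap_i+1)): x_1 ≥ 3 gives C(10,3) = 120; x_2 ≥ 3 gives C(10,3) = 120; x_3 ≥ 8 gives C(5,3) = 10; x_4 ≥ 9 gives C(4,3) = 4. Together 254.
Add back pairs where two caps are both exceeded: 35 + 0 + 0 + 0 + 0 + 0 = 35.
By inclusion–exclusion the count is 286 − 254 + 35 = 67.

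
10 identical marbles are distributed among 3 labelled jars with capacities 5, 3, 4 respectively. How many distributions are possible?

6

Without the upper bounds there are C(12,2) = 66 ways to split 10 among 3 jars.
Subtract solutions that violate a single cap (substitute x_i' = x_i − (cap_i+1)): x_1 ≥ 6 gives C(6,2) = 15; x_2 ≥ 4 gives C(8,2) = 28; x_3 ≥ 5 gives C(7,2) = 21. Together 64.
Add back pairs where two caps are both exceeded: 1 + 0 + 3 = 4.
By inclusion–exclusion the count is 66 − 64 + 4 = 6.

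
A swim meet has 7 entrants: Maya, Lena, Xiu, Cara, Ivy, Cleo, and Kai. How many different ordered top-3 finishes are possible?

210

This is an ordered selection of 3 from 7: P(7,3).
That gives 7 × 6 × 5 = 210.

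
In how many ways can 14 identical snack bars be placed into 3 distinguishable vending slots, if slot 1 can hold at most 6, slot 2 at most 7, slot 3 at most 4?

10

Ignoring the caps, the number of non-negative solutions to x_1+…+x_3 = 14 is C(16,2) = 120.
Subtract solutions that violate a single cap (substitute x_i' = x_i − (cap_i+1)): x_1 ≥ 7 gives C(9,2) = 36; x_2 ≥ 8 gives C(8,2) = 28; x_3 ≥ 5 gives C(11,2) = 55. Together 119.
Add back pairs where two caps are both exceeded: 0 + 6 + 3 = 9.
By inclusion–exclusion the count is 120 − 119 + 9 = 10.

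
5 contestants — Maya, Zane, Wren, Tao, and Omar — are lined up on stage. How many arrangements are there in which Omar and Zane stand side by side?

48

Treat {Omar, Zane} as a single unit. There are 4 units to order, and the pair itself can be ordered 2 ways.
That gives 2 × 4! = 2 × 24 = 48.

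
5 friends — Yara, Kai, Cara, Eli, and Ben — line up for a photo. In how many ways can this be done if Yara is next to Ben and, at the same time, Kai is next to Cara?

Treat {Yara,Ben} as one block (2 orders) and {Kai,Cara} as another (2 orders).
That leaves 3 units to arrange: 2 × 2 × 3! = 4 × 6 = 24.

24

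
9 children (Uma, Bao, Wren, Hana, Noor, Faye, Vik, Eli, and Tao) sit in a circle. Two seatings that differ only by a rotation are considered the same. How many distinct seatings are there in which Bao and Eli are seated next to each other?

10080

Glue Bao and Eli into a block (2 internal orders). Seating 8 units around a circle gives (7)! arrangements.
So 2 × (7)! = 2 × 5040 = 10080.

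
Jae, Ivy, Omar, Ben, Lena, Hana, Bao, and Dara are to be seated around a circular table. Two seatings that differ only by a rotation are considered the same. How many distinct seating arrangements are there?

Around a circle, 8 distinct people have 8!/8 = (7)! = 5040 rotationally distinct seatings.

5040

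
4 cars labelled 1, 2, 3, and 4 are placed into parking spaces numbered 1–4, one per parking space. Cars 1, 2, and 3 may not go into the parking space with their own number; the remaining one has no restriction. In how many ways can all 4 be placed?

Let Aᵢ (for i ∈ {1, 2, 3}) be the placements that put car i in its forbidden parking space. Any j of these fix j positions, leaving (4−j)! ways to fill the rest, and there are C(3,j) ways to pick which j.
By inclusion–exclusion, the number of valid placements is Σ_{j=0}^{3} (−1)^j C(3,j)·(4−j)!.
Computing: 24 − 18 + 6 − 1 = 11.

11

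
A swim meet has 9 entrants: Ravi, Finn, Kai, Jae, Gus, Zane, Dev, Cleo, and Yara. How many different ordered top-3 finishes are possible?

504

This is an ordered selection of 3 from 9: P(9,3).
That gives 9 × 8 × 7 = 504.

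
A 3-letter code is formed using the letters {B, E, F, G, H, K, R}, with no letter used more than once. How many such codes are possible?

210

With no repetition, fill the 3 letters in order: 7 choices, then 6, down to 5.
7 × 6 × 5 = 210.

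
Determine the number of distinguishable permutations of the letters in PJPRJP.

Letter multiplicities in PJPRJP: J×2, P×3, R×1.
Dividing 6! = 720 by 3!·2! = 12 for the repeated letters gives 60.

60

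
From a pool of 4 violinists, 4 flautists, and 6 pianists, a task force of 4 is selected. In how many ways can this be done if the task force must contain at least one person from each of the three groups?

528

With no constraint there are C(14,4) = 1001 possible selections.
Subtract selections that omit an entire group: no violinists → C(10,4) = 210; no flautists → C(10,4) = 210; no pianists → C(8,4) = 70.
Add back selections omitting two groups (i.e. drawn from a single group): C(4,4) + C(4,4) + C(6,4) = 17.
By inclusion–exclusion: 1001 − 490 + 17 = 528.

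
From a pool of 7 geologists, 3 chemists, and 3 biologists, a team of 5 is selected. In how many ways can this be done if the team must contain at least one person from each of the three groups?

With no constraint there are C(13,5) = 1287 possible selections.
Selections missing a whole group: no geologists → C(6,5) = 6; no chemists → C(10,5) = 252; no biologists → C(10,5) = 252.
Add back selections omitting two groups (i.e. drawn from a single group): C(7,5) + C(3,5) + C(3,5) = 21.
By inclusion–exclusion: 1287 − 510 + 21 = 798.

798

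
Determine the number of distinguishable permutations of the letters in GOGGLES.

GOGGLES has 7 letters with G appearing 3 times.
So there are 7! / (3!) = 840 distinguishable arrangements.

840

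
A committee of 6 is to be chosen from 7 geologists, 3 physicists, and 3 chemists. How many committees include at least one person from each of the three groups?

1302

Unrestricted: C(13,6) = 1716 ways to pick any 6 of the 13.
Subtract selections that omit an entire group: no geologists → C(6,6) = 1; no physicists → C(10,6) = 210; no chemists → C(10,6) = 210.
Add back selections omitting two groups (i.e. drawn from a single group): C(7,6) + C(3,6) + C(3,6) = 7.
By inclusion–exclusion: 1716 − 421 + 7 = 1302.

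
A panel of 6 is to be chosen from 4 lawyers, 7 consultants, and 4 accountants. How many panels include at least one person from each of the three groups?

4060

Unrestricted: C(15,6) = 5005 ways to pick any 6 of the 15.
Subtract selections that omit an entire group: no lawyers → C(11,6) = 462; no consultants → C(8,6) = 28; no accountants → C(11,6) = 462.
Add back selections omitting two groups (i.e. drawn from a single group): C(4,6) + C(7,6) + C(4,6) = 7.
By inclusion–exclusion: 5005 − 952 + 7 = 4060.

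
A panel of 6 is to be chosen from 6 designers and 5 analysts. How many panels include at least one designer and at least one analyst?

461

Total 6-person selections from all 11: C(11,6) = 462.
Selections missing a whole group: no designers → C(5,6) = 0; no analysts → C(6,6) = 1.
Both groups omitted at once is impossible, so 462 − 1 = 461.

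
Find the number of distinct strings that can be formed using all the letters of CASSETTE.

5040

Letter multiplicities in CASSETTE: A×1, C×1, E×2, S×2, T×2.
So there are 8! / (2!·2!·2!) = 5040 distinguishable arrangements.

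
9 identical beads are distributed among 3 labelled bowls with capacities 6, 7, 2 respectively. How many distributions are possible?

18

Without the upper bounds there are C(11,2) = 55 ways to split 9 among 3 bowls.
Subtract solutions that violate a single cap (substitute x_i' = x_i − (cap_i+1)): x_1 ≥ 7 gives C(4,2) = 6; x_2 ≥ 8 gives C(3,2) = 3; x_3 ≥ 3 gives C(8,2) = 28. Together 37.
No two caps can be exceeded simultaneously, so the pair terms are all 0.
By inclusion–exclusion the count is 55 − 37 + 0 = 18.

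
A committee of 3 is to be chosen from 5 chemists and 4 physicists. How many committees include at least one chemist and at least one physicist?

70

Total 3-person selections from all 9: C(9,3) = 84.
Selections missing a whole group: no chemists → C(4,3) = 4; no physicists → C(5,3) = 10.
Both groups omitted at once is impossible, so 84 − 14 = 70.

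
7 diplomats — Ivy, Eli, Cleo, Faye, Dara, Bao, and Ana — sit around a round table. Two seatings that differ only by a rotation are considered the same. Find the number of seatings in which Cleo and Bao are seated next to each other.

Glue Cleo and Bao into a block (2 internal orders). Seating 6 units around a circle gives (5)! arrangements.
So 2 × (5)! = 2 × 120 = 240.

240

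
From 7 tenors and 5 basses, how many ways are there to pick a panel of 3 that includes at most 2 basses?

Split by how many basses are chosen (0 through 2).
Sum: C(5,0)·C(7,3) + C(5,1)·C(7,2) + C(5,2)·C(7,1) = 35 + 105 + 70 = 210.

210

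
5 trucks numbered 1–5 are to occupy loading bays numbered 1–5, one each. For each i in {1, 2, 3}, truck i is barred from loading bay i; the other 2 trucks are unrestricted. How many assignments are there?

Let Aᵢ (for i ∈ {1, 2, 3}) be the placements that put truck i in its forbidden loading bay. Any j of these fix j positions, leaving (5−j)! ways to fill the rest, and there are C(3,j) ways to pick which j.
By inclusion–exclusion, the number of valid placements is Σ_{j=0}^{3} (−1)^j C(3,j)·(5−j)!.
Computing: 120 − 72 + 18 − 2 = 64.

64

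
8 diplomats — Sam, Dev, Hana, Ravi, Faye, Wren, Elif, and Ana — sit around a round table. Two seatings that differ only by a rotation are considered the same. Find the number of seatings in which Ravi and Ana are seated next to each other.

1440

Treat {Ravi, Ana} as one unit (2 internal orders) and seat the resulting 7 units around the table: (6)! circular arrangements.
So 2 × (6)! = 2 × 720 = 1440.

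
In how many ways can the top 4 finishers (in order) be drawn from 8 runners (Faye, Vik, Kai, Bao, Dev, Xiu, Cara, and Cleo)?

1680

There are 8 choices for 1st place, 7 for 2nd, and so on down to 5 for position 4.
That gives 8 × 7 × 6 × 5 = 1680.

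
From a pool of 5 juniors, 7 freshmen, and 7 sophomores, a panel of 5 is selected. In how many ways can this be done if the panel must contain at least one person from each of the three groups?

Total 5-person selections from all 19: C(19,5) = 11628.
Subtract selections that omit an entire group: no juniors → C(14,5) = 2002; no freshmen → C(12,5) = 792; no sophomores → C(12,5) = 792.
Add back selections omitting two groups (i.e. drawn from a single group): C(5,5) + C(7,5) + C(7,5) = 43.
By inclusion–exclusion: 11628 − 3586 + 43 = 8085.

8085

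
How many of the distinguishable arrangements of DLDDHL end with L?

20

Fix L in the last position and arrange the remaining 5 letters.
Those 5 letters have D appearing 3 times, giving (5)!/(3!) = 20.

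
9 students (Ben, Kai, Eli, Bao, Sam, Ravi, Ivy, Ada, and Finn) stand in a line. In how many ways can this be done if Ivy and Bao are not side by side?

282240

There are 9! = 362880 arrangements in all. If Ivy and Bao are adjacent, merging them into one block gives 2·(8)! = 80640 arrangements.
So 362880 − 80640 = 282240 arrangements keep them apart.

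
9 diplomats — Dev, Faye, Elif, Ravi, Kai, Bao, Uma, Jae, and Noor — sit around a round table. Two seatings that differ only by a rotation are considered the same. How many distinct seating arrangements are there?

40320

Seat Dev anywhere (absorbing the rotational symmetry), then permute the other 8: (8)! = 40320.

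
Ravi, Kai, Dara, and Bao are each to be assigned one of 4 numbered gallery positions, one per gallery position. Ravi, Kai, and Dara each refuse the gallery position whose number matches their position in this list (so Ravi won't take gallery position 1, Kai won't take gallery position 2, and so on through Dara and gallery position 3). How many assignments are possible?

11

Let Aᵢ (for i ∈ {1, 2, 3}) be the placements that put person i in their forbidden gallery position. Any j of these fix j positions, leaving (4−j)! ways to fill the rest, and there are C(3,j) ways to pick which j.
By inclusion–exclusion, the number of valid placements is Σ_{j=0}^{3} (−1)^j C(3,j)·(4−j)!.
Computing: 24 − 18 + 6 − 1 = 11.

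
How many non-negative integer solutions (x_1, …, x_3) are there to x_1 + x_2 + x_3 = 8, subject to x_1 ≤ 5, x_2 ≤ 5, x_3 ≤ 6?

30

By stars and bars, unrestricted non-negative solutions to x_1+…+x_3 = 8 number C(8+2,2) = 45.
Subtract solutions that violate a single cap (substitute x_i' = x_i − (cap_i+1)): x_1 ≥ 6 gives C(4,2) = 6; x_2 ≥ 6 gives C(4,2) = 6; x_3 ≥ 7 gives C(3,2) = 3. Together 15.
No two caps can be exceeded simultaneously, so the pair terms are all 0.
By inclusion–exclusion the count is 45 − 15 + 0 = 30.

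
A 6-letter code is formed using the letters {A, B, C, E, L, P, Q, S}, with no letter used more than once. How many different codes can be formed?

Choose and order 6 of the 8 symbols: the first letter has 8 options, the next 7, and so on down to 3.
That product is 8 × 7 × 6 × 5 × 4 × 3 = 20160.

20160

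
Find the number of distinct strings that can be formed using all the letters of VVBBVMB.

140

VVBBVMB has 7 letters with B appearing 3 times and V appearing 3 times.
Dividing 7! = 5040 by 3!·3! = 36 for the repeated letters gives 140.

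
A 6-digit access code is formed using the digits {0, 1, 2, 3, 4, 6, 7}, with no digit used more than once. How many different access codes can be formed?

5040

This is a permutation of 6 out of 7: P(7,6) = 7!/1!.
7 × 6 × 5 × 4 × 3 × 2 = 5040.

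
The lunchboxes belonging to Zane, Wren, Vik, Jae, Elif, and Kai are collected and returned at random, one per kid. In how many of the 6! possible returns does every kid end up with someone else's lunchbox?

265

Count assignments avoiding every fixed point. For any j of the 6 kids fixed to their own lunchbox, the other 6−j can be arranged in (6−j)! ways.
By inclusion–exclusion this is Σ_{j=0}^{6} (−1)^j C(6,j)·(6−j)!.
Computing: 720 − 720 + 360 − 120 + 30 − 6 + 1 = 265.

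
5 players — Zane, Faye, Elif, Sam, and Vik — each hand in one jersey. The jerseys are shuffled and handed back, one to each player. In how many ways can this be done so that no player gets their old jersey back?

This is the derangement count D_5: permutations of 5 items with no fixed point.
By inclusion–exclusion this is Σ_{j=0}^{5} (−1)^j C(5,j)·(5−j)!.
Computing: 120 − 120 + 60 − 20 + 5 − 1 = 44.

44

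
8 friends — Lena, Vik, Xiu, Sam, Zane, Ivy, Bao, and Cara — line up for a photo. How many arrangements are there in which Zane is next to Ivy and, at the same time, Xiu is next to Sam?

2880

Treat {Zane,Ivy} as one block (2 orders) and {Xiu,Sam} as another (2 orders).
That leaves 6 units to arrange: 2 × 2 × 6! = 4 × 720 = 2880.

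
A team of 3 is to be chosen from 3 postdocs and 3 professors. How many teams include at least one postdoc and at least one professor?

Total 3-person selections from all 6: C(6,3) = 20.
Subtract selections that omit an entire group: no postdocs → C(3,3) = 1; no professors → C(3,3) = 1.
Both groups omitted at once is impossible, so 20 − 2 = 18.

18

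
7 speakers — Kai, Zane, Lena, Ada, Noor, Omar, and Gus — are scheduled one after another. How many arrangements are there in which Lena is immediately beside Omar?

Treat {Lena, Omar} as a single unit. There are 6 units to order, and the pair itself can be ordered 2 ways.
That gives 2 × 6! = 2 × 720 = 1440.

1440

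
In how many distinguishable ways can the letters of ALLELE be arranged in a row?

60

ALLELE has 6 letters with E appearing twice and L appearing 3 times.
So there are 6! / (3!·2!) = 60 distinguishable arrangements.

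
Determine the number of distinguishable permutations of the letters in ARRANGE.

1260

The 7 letters of ARRANGE have repeats: A appearing twice and R appearing twice.
So there are 7! / (2!·2!) = 1260 distinguishable arrangements.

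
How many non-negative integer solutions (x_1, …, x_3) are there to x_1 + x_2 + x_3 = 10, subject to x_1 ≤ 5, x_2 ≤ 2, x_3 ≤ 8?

Without the upper bounds there are C(12,2) = 66 ways to split 10 among 3 variables.
Subtract solutions that violate a single cap (substitute x_i' = x_i − (cap_i+1)): x_1 ≥ 6 gives C(6,2) = 15; x_2 ≥ 3 gives C(9,2) = 36; x_3 ≥ 9 gives C(3,2) = 3. Together 54.
Add back pairs where two caps are both exceeded: 3 + 0 + 0 = 3.
By inclusion–exclusion the count is 66 − 54 + 3 = 15.

15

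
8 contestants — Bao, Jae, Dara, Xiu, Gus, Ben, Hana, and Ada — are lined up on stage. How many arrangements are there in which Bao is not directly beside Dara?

30240

There are 8! = 40320 arrangements in all. If Bao and Dara are adjacent, merging them into one block gives 2·(7)! = 10080 arrangements.
Complementary counting: 40320 − 10080 = 30240.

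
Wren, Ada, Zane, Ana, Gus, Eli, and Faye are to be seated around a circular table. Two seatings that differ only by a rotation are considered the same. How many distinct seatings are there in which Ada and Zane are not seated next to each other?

480

All circular seatings of 7 people number (6)! = 720.
Those with Ada next to Zane: fuse the pair into one unit and seat 6 units around a circle — 2·(5)! = 240.
Subtracting, 720 − 240 = 480.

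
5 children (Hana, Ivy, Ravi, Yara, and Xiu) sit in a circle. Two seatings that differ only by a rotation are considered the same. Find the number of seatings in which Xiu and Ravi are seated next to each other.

Glue Xiu and Ravi into a block (2 internal orders). Seating 4 units around a circle gives (3)! arrangements.
So 2 × (3)! = 2 × 6 = 12.

12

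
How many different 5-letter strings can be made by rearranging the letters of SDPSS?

20

Letter multiplicities in SDPSS: D×1, P×1, S×3.
So there are 5! / (3!) = 20 distinguishable arrangements.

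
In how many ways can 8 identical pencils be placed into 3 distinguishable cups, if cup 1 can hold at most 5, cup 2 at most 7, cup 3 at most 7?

37

By stars and bars, unrestricted non-negative solutions to x_1+…+x_3 = 8 number C(8+2,2) = 45.
Subtract solutions that violate a single cap (substitute x_i' = x_i − (cap_i+1)): x_1 ≥ 6 gives C(4,2) = 6; x_2 ≥ 8 gives C(2,2) = 1; x_3 ≥ 8 gives C(2,2) = 1. Together 8.
No two caps can be exceeded simultaneously, so the pair terms are all 0.
By inclusion–exclusion the count is 45 − 8 + 0 = 37.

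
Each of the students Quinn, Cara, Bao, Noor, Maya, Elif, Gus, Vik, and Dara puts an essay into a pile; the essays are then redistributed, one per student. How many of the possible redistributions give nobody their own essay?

133496

Let Aᵢ be the assignments in which student i gets their own essay. We want the size of the complement of A₁∪…∪A_9.
By inclusion–exclusion this is Σ_{j=0}^{9} (−1)^j C(9,j)·(9−j)!.
Computing: 362880 − 362880 + 181440 − 60480 + 15120 − 3024 + 504 − 72 + 9 − 1 = 133496.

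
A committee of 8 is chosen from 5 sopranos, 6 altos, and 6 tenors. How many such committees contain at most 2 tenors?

Split by how many tenors are chosen (0 through 2).
Sum: C(6,0)·C(11,8) + C(6,1)·C(11,7) + C(6,2)·C(11,6) = 165 + 1980 + 6930 = 9075.

9075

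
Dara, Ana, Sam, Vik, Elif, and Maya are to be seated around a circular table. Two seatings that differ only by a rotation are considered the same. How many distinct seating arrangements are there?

120

Fix one person's seat to break rotational symmetry; the remaining 5 people can be arranged in (5)! = 120 ways.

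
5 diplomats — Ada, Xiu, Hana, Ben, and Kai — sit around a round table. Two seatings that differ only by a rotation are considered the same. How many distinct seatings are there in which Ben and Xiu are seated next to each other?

12

Glue Ben and Xiu into a block (2 internal orders). Seating 4 units around a circle gives (3)! arrangements.
So 2 × (3)! = 2 × 6 = 12.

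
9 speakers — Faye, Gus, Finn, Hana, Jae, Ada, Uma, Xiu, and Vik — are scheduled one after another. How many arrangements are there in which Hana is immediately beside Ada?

Glue Hana and Ada into one block (2 internal orders), leaving 8 units to arrange in a row.
So the count is 2·(8)! = 80640.

80640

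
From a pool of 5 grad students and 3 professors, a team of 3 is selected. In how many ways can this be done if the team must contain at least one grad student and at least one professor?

With no constraint there are C(8,3) = 56 possible selections.
Subtract selections that omit an entire group: no grad students → C(3,3) = 1; no professors → C(5,3) = 10.
Both groups omitted at once is impossible, so 56 − 11 = 45.

45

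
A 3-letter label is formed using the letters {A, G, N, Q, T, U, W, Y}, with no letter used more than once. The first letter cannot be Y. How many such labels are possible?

The first letter has 8−1 = 7 choices (anything except Y).
The remaining 2 letters are filled from the other 7 symbols without repetition: 7 × 6 = 42.
Total: 7 × 42 = 294.

294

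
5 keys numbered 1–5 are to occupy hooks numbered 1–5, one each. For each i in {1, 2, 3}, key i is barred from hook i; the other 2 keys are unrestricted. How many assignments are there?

Let Aᵢ (for i ∈ {1, 2, 3}) be the placements that put key i in its forbidden hook. Any j of these fix j positions, leaving (5−j)! ways to fill the rest, and there are C(3,j) ways to pick which j.
By inclusion–exclusion, the number of valid placements is Σ_{j=0}^{3} (−1)^j C(3,j)·(5−j)!.
Computing: 120 − 72 + 18 − 2 = 64.

64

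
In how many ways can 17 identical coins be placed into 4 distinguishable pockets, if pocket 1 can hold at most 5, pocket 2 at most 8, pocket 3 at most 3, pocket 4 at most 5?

Without the upper bounds there are C(20,3) = 1140 ways to split 17 among 4 pockets.
Subtract solutions that violate a single cap (substitute x_i' = x_i − (cap_i+1)): x_1 ≥ 6 gives C(14,3) = 364; x_2 ≥ 9 gives C(11,3) = 165; x_3 ≥ 4 gives C(16,3) = 560; x_4 ≥ 6 gives C(14,3) = 364. Together 1453.
Add back pairs where two caps are both exceeded: 10 + 120 + 56 + 35 + 10 + 120 = 351.
Subtract triples: 0 + 0 + 4 + 0 = 4.
By inclusion–exclusion the count is 1140 − 1453 + 351 − 4 = 34.

34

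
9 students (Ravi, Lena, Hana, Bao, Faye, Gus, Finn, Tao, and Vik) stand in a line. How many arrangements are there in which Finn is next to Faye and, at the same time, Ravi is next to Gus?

20160

Treat {Finn,Faye} as one block (2 orders) and {Ravi,Gus} as another (2 orders).
That leaves 7 units to arrange: 2 × 2 × 7! = 4 × 5040 = 20160.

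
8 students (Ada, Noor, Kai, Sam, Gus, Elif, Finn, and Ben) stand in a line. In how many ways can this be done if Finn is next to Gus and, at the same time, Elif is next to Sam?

Treat {Finn,Gus} as one block (2 orders) and {Elif,Sam} as another (2 orders).
That leaves 6 units to arrange: 2 × 2 × 6! = 4 × 720 = 2880.

2880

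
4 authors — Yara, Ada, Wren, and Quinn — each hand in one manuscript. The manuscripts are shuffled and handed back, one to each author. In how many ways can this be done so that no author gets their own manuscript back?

Let Aᵢ be the assignments in which author i gets their own manuscript. We want the size of the complement of A₁∪…∪A_4.
By inclusion–exclusion this is Σ_{j=0}^{4} (−1)^j C(4,j)·(4−j)!.
Computing: 24 − 24 + 12 − 4 + 1 = 9.

9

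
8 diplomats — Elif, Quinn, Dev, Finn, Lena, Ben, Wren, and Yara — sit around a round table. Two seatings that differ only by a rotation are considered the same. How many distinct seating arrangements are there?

Fix one person's seat to break rotational symmetry; the remaining 7 people can be arranged in (7)! = 5040 ways.

5040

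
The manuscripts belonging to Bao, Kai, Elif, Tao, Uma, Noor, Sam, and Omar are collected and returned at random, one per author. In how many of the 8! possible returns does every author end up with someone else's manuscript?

Let Aᵢ be the assignments in which author i gets their own manuscript. We want the size of the complement of A₁∪…∪A_8.
By inclusion–exclusion this is Σ_{j=0}^{8} (−1)^j C(8,j)·(8−j)!.
Computing: 40320 − 40320 + 20160 − 6720 + 1680 − 336 + 56 − 8 + 1 = 14833.

14833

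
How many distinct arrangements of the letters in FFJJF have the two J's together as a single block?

4

Treat the 2 copies of J as a single block. The multiset to arrange is then {JJ, F, F, F}, 4 items in all.
That gives (4)!/(3!) = 4 arrangements.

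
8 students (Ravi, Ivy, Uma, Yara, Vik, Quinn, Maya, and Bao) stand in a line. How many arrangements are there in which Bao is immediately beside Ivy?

10080

Glue Bao and Ivy into one block (2 internal orders), leaving 7 units to arrange in a row.
So the count is 2·(7)! = 10080.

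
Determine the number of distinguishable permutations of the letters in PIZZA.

Letter multiplicities in PIZZA: A×1, I×1, P×1, Z×2.
So there are 5! / (2!) = 60 distinguishable arrangements.

60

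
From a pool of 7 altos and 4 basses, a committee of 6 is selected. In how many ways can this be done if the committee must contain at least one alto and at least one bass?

455

Unrestricted: C(11,6) = 462 ways to pick any 6 of the 11.
Selections missing a whole group: no altos → C(4,6) = 0; no basses → C(7,6) = 7.
Both groups omitted at once is impossible, so 462 − 7 = 455.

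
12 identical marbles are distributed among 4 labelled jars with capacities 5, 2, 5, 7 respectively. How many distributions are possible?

77

Without the upper bounds there are C(15,3) = 455 ways to split 12 among 4 jars.
Subtract solutions that violate a single cap (substitute x_i' = x_i − (cap_i+1)): x_1 ≥ 6 gives C(9,3) = 84; x_2 ≥ 3 gives C(12,3) = 220; x_3 ≥ 6 gives C(9,3) = 84; x_4 ≥ 8 gives C(7,3) = 35. Together 423.
Add back pairs where two caps are both exceeded: 20 + 1 + 0 + 20 + 4 + 0 = 45.
By inclusion–exclusion the count is 455 − 423 + 45 = 77.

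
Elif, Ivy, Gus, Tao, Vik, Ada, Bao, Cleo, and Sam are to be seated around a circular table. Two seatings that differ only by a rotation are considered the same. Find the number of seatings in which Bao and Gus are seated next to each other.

Glue Bao and Gus into a block (2 internal orders). Seating 8 units around a circle gives (7)! arrangements.
So 2 × (7)! = 2 × 5040 = 10080.

10080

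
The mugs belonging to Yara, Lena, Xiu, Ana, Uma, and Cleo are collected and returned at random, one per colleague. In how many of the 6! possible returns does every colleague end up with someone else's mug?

Let Aᵢ be the assignments in which colleague i gets their own mug. We want the size of the complement of A₁∪…∪A_6.
By inclusion–exclusion this is Σ_{j=0}^{6} (−1)^j C(6,j)·(6−j)!.
Computing: 720 − 720 + 360 − 120 + 30 − 6 + 1 = 265.

265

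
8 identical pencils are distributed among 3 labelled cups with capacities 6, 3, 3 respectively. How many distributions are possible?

Ignoring the caps, the number of non-negative solutions to x_1+…+x_3 = 8 is C(10,2) = 45.
Subtract solutions that violate a single cap (substitute x_i' = x_i − (cap_i+1)): x_1 ≥ 7 gives C(3,2) = 3; x_2 ≥ 4 gives C(6,2) = 15; x_3 ≥ 4 gives C(6,2) = 15. Together 33.
Add back pairs where two caps are both exceeded: 0 + 0 + 1 = 1.
By inclusion–exclusion the count is 45 − 33 + 1 = 13.

13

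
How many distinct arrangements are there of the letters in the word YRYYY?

5

The 5 letters of YRYYY have repeats: Y appearing 4 times.
So there are 5! / (4!) = 5 distinguishable arrangements.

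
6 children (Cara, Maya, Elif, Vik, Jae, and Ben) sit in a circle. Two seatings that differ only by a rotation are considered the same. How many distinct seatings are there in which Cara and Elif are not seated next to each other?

72

All circular seatings of 6 people number (5)! = 120.
Seatings with Cara beside Elif: treat them as a block with 2 internal orders, giving 2 × (4)! = 48.
Subtracting, 120 − 48 = 72.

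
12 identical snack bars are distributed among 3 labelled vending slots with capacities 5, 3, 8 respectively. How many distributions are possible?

By stars and bars, unrestricted non-negative solutions to x_1+…+x_3 = 12 number C(12+2,2) = 91.
Subtract solutions that violate a single cap (substitute x_i' = x_i − (cap_i+1)): x_1 ≥ 6 gives C(8,2) = 28; x_2 ≥ 4 gives C(10,2) = 45; x_3 ≥ 9 gives C(5,2) = 10. Together 83.
Add back pairs where two caps are both exceeded: 6 + 0 + 0 = 6.
By inclusion–exclusion the count is 91 − 83 + 6 = 14.

14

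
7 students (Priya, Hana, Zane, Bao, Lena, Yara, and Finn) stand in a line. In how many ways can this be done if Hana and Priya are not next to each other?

3600

Of the 7! = 5040 arrangements, those with Hana and Priya adjacent number 2 × 6! = 1440 (treat the pair as a block with 2 internal orders).
So 5040 − 1440 = 3600 arrangements keep them apart.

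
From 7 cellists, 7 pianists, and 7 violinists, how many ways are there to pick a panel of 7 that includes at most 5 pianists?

116181

Split by how many pianists are chosen (0 through 5).
Sum: C(7,0)·C(14,7) + C(7,1)·C(14,6) + C(7,2)·C(14,5) + C(7,3)·C(14,4) + C(7,4)·C(14,3) + C(7,5)·C(14,2) = 3432 + 21021 + 42042 + 35035 + 12740 + 1911 = 116181.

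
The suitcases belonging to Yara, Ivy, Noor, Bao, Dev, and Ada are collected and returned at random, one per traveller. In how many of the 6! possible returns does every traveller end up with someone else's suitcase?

Count assignments avoiding every fixed point. For any j of the 6 travellers fixed to their own suitcase, the other 6−j can be arranged in (6−j)! ways.
By inclusion–exclusion this is Σ_{j=0}^{6} (−1)^j C(6,j)·(6−j)!.
Computing: 720 − 720 + 360 − 120 + 30 − 6 + 1 = 265.

265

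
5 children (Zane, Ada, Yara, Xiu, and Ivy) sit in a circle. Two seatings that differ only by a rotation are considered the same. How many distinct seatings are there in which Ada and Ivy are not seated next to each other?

All circular seatings of 5 people number (4)! = 24.
Those with Ada next to Ivy: fuse the pair into one unit and seat 4 units around a circle — 2·(3)! = 12.
Subtracting, 24 − 12 = 12.

12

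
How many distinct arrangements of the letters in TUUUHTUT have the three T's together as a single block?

Treat the 3 copies of T as a single block. The multiset to arrange is then {TTT, H, U, U, U, U}, 6 items in all.
That gives (6)!/(4!) = 30 arrangements.

30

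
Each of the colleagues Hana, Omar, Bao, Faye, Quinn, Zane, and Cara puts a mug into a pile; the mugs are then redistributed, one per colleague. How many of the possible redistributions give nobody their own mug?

1854

Let Aᵢ be the assignments in which colleague i gets their own mug. We want the size of the complement of A₁∪…∪A_7.
By inclusion–exclusion this is Σ_{j=0}^{7} (−1)^j C(7,j)·(7−j)!.
Computing: 5040 − 5040 + 2520 − 840 + 210 − 42 + 7 − 1 = 1854.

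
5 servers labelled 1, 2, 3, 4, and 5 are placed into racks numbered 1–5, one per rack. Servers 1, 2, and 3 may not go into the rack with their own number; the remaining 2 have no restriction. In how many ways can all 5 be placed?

Let Aᵢ (for i ∈ {1, 2, 3}) be the placements that put server i in its forbidden rack. Any j of these fix j positions, leaving (5−j)! ways to fill the rest, and there are C(3,j) ways to pick which j.
By inclusion–exclusion, the number of valid placements is Σ_{j=0}^{3} (−1)^j C(3,j)·(5−j)!.
Computing: 120 − 72 + 18 − 2 = 64.

64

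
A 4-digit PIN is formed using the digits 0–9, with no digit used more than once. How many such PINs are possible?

5040

This is a permutation of 4 out of 10: P(10,4) = 10!/6!.
That product is 10 × 9 × 8 × 7 = 5040.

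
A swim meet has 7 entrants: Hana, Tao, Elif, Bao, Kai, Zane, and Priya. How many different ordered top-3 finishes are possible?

210

This is an ordered selection of 3 from 7: P(7,3).
That gives 7 × 6 × 5 = 210.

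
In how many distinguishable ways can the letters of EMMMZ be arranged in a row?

20

The 5 letters of EMMMZ have repeats: M appearing 3 times.
The number of distinct arrangements is 5!/(3!) = 120/6 = 20.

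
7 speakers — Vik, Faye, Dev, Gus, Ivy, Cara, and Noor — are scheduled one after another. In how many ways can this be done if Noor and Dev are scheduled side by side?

Place the 5 others and the Noor-Dev pair as 6 objects in a line; the pair has 2 internal arrangements.
So the count is 2·(6)! = 1440.

1440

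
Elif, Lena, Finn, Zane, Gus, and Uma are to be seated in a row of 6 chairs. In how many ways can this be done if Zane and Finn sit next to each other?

240

Glue Zane and Finn into one block (2 internal orders), leaving 5 units to arrange in a row.
That gives 2 × 5! = 2 × 120 = 240.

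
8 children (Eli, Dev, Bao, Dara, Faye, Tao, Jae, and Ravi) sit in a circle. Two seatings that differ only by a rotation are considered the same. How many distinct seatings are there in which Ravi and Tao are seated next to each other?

1440

Treat {Ravi, Tao} as one unit (2 internal orders) and seat the resulting 7 units around the table: (6)! circular arrangements.
So 2 × (6)! = 2 × 720 = 1440.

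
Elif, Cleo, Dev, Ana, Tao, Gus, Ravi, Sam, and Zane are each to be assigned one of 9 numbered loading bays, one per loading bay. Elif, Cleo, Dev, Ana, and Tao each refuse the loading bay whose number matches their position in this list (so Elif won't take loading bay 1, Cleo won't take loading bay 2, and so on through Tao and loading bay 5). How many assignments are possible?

Let Aᵢ (for 1 ≤ i ≤ 5) be the placements that put person i in their forbidden loading bay. Any j of these fix j positions, leaving (9−j)! ways to fill the rest, and there are C(5,j) ways to pick which j.
By inclusion–exclusion, the number of valid placements is Σ_{j=0}^{5} (−1)^j C(5,j)·(9−j)!.
Computing: 362880 − 201600 + 50400 − 7200 + 600 − 24 = 205056.

205056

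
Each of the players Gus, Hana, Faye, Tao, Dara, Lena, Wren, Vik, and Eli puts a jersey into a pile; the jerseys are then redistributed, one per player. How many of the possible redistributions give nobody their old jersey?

133496

This is the derangement count D_9: permutations of 9 items with no fixed point.
By inclusion–exclusion this is Σ_{j=0}^{9} (−1)^j C(9,j)·(9−j)!.
Computing: 362880 − 362880 + 181440 − 60480 + 15120 − 3024 + 504 − 72 + 9 − 1 = 133496.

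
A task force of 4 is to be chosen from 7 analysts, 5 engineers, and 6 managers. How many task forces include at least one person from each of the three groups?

Total 4-person selections from all 18: C(18,4) = 3060.
Subtract selections that omit an entire group: no analysts → C(11,4) = 330; no engineers → C(13,4) = 715; no managers → C(12,4) = 495.
Add back selections omitting two groups (i.e. drawn from a single group): C(7,4) + C(5,4) + C(6,4) = 55.
By inclusion–exclusion: 3060 − 1540 + 55 = 1575.

1575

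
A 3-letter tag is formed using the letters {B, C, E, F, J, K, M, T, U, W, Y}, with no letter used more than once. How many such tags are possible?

Choose and order 3 of the 11 symbols: the first letter has 11 options, the next 10, then 9.
11 × 10 × 9 = 990.

990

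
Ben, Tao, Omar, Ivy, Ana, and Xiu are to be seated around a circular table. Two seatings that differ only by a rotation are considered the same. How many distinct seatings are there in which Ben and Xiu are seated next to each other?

48

Treat {Ben, Xiu} as one unit (2 internal orders) and seat the resulting 5 units around the table: (4)! circular arrangements.
So 2 × (4)! = 2 × 24 = 48.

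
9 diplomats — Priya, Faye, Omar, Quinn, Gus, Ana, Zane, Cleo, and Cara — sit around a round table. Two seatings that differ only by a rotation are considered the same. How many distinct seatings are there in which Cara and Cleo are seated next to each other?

Glue Cara and Cleo into a block (2 internal orders). Seating 8 units around a circle gives (7)! arrangements.
So 2 × (7)! = 2 × 5040 = 10080.

10080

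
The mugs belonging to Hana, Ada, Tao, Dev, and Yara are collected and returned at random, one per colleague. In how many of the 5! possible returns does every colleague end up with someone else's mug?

Count assignments avoiding every fixed point. For any j of the 5 colleagues fixed to their own mug, the other 5−j can be arranged in (5−j)! ways.
By inclusion–exclusion this is Σ_{j=0}^{5} (−1)^j C(5,j)·(5−j)!.
Computing: 120 − 120 + 60 − 20 + 5 − 1 = 44.

44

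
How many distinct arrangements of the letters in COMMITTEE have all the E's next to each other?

Treat the 2 copies of E as a single block. The multiset to arrange is then {EE, C, I, M, M, O, T, T}, 8 items in all.
That gives (8)!/(2!·2!) = 10080 arrangements.

10080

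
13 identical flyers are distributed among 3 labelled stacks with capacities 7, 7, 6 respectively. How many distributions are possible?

35

By stars and bars, unrestricted non-negative solutions to x_1+…+x_3 = 13 number C(13+2,2) = 105.
Subtract solutions that violate a single cap (substitute x_i' = x_i − (cap_i+1)): x_1 ≥ 8 gives C(7,2) = 21; x_2 ≥ 8 gives C(7,2) = 21; x_3 ≥ 7 gives C(8,2) = 28. Together 70.
No two caps can be exceeded simultaneously, so the pair terms are all 0.
By inclusion–exclusion the count is 105 − 70 + 0 = 35.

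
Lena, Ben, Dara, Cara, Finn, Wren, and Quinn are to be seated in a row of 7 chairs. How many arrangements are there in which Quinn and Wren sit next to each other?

1440

Glue Quinn and Wren into one block (2 internal orders), leaving 6 units to arrange in a row.
So the count is 2·(6)! = 1440.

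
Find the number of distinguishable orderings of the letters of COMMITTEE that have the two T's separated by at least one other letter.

Total arrangements of COMMITTEE: 9!/(2!·2!·2!) = 45360.
Arrangements with the T's together: treat TT as one letter, giving (8)!/(2!·2!) = 10080.
Hence 45360 − 10080 = 35280.

35280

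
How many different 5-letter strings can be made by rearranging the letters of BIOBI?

The 5 letters of BIOBI have repeats: B appearing twice and I appearing twice.
The number of distinct arrangements is 5!/(2!·2!) = 120/4 = 30.

30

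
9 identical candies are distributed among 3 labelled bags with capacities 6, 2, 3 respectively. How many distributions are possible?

By stars and bars, unrestricted non-negative solutions to x_1+…+x_3 = 9 number C(9+2,2) = 55.
Subtract solutions that violate a single cap (substitute x_i' = x_i − (cap_i+1)): x_1 ≥ 7 gives C(4,2) = 6; x_2 ≥ 3 gives C(8,2) = 28; x_3 ≥ 4 gives C(7,2) = 21. Together 55.
Add back pairs where two caps are both exceeded: 0 + 0 + 6 = 6.
By inclusion–exclusion the count is 55 − 55 + 6 = 6.

6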